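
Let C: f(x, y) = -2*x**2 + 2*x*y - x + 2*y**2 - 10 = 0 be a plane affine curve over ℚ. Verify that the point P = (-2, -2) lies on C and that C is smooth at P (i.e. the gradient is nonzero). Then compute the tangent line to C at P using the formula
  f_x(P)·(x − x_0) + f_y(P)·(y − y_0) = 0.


Tangent line at P: 3*x - 12*y - 18 = 0.

Step 1: f(-2, -2) = 0, so P lies on C.
Step 2: partial derivatives
  f_x(x, y) = -4*x + 2*y - 1, f_y(x, y) = 2*x + 4*y.
  f_x(P) = 3, f_y(P) = -12 (gradient nonzero, so P is smooth).
Step 3: tangent line at P: 3·(x − -2) + -12·(y − -2) = 0.
Expanding: 3*x - 12*y - 18 = 0.


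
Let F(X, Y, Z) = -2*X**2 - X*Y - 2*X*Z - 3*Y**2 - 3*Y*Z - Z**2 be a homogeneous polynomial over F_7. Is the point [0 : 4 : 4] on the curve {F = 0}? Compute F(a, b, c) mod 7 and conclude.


F(0,4,4) ≡ 0 (mod 7); P is on the curve.

Evaluate F(0, 4, 4) term-by-term (mod 7).
  -2*X**2 ↦ -2·0·1·1 = 0
  -X*Y ↦ -1·0·4·1 = 0
  -2*X*Z ↦ -2·0·1·4 = 0
  -3*Y**2 ↦ -3·1·16·1 = -48
  -3*Y*Z ↦ -3·1·4·4 = -48
  -Z**2 ↦ -1·1·1·16 = -16
Sum: F(0, 4, 4) = (0) + (0) + (0) + (-48) + (-48) + (-16) = -112.
Reducing mod 7: -112 ≡ 0 (mod 7).
Since F(a, b, c) ≡ 0 (mod 7), P lies on the curve.


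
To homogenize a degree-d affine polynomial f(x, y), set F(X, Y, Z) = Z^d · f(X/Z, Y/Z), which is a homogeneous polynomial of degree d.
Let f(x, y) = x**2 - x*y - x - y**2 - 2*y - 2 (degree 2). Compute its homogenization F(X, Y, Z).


F(X, Y, Z) = X**2 - X*Y - X*Z - Y**2 - 2*Y*Z - 2*Z**2

deg(f) = 2.
Substitute x = X/Z, y = Y/Z into f, then multiply by Z^2.
  monomial 1·x^2·y^0 ↦ 1·X^2·Y^0·Z^0.
  monomial -1·x^1·y^1 ↦ -1·X^1·Y^1·Z^0.
  monomial -1·x^1·y^0 ↦ -1·X^1·Y^0·Z^1.
  monomial -1·x^0·y^2 ↦ -1·X^0·Y^2·Z^0.
  monomial -2·x^0·y^1 ↦ -2·X^0·Y^1·Z^1.
  monomial -2·x^0·y^0 ↦ -2·X^0·Y^0·Z^2.
Collecting: F(X, Y, Z) = X**2 - X*Y - X*Z - Y**2 - 2*Y*Z - 2*Z**2.


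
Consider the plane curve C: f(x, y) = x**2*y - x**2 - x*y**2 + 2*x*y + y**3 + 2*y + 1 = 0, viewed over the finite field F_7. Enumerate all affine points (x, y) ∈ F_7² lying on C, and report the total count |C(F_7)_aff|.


Affine F_7-points: {(1, 0), (1, 2), (1, 6), (3, 1), (4, 5), (5, 5), (6, 0), (6, 2), (6, 4)}; count = 9.

For each of the 49 pairs (x, y) ∈ F_7², evaluate f(x, y) mod 7. Record the zeros.
  x = 0: [0↦1, 1↦4, 2↦6, 3↦6, 4↦3, 5↦3, 6↦5]  zeros at y ∈ ∅
  x = 1: [0↦0, 1↦5, 2↦0, 3↦5, 4↦5, 5↦6, 6↦0]  zeros at y ∈ {0, 2, 6}
  x = 2: [0↦4, 1↦6, 2↦3, 3↦1, 4↦6, 5↦3, 6↦5]  zeros at y ∈ ∅
  x = 3: [0↦6, 1↦0, 2↦1, 3↦1, 4↦6, 5↦1, 6↦6]  zeros at y ∈ {1}
  x = 4: [0↦6, 1↦1, 2↦1, 3↦5, 4↦5, 5↦0, 6↦3]  zeros at y ∈ {5}
  x = 5: [0↦4, 1↦2, 2↦3, 3↦6, 4↦3, 5↦0, 6↦3]  zeros at y ∈ {5}
  x = 6: [0↦0, 1↦3, 2↦0, 3↦4, 4↦0, 5↦1, 6↦6]  zeros at y ∈ {0, 2, 4}
Collecting zeros: affine points = {(1, 0), (1, 2), (1, 6), (3, 1), (4, 5), (5, 5), (6, 0), (6, 2), (6, 4)}.
Total count |C(F_7)_aff| = 9.


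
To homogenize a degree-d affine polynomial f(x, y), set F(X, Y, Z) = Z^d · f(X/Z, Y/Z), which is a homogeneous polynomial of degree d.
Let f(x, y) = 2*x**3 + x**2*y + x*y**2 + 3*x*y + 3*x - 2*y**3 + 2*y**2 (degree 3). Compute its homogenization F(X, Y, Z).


F(X, Y, Z) = 2*X**3 + X**2*Y + X*Y**2 + 3*X*Y*Z + 3*X*Z**2 - 2*Y**3 + 2*Y**2*Z

deg(f) = 3.
Substitute x = X/Z, y = Y/Z into f, then multiply by Z^3.
  monomial 2·x^3·y^0 ↦ 2·X^3·Y^0·Z^0.
  monomial 1·x^2·y^1 ↦ 1·X^2·Y^1·Z^0.
  monomial 1·x^1·y^2 ↦ 1·X^1·Y^2·Z^0.
  monomial 3·x^1·y^1 ↦ 3·X^1·Y^1·Z^1.
  monomial 3·x^1·y^0 ↦ 3·X^1·Y^0·Z^2.
  monomial -2·x^0·y^3 ↦ -2·X^0·Y^3·Z^0.
  monomial 2·x^0·y^2 ↦ 2·X^0·Y^2·Z^1.
Collecting: F(X, Y, Z) = 2*X**3 + X**2*Y + X*Y**2 + 3*X*Y*Z + 3*X*Z**2 - 2*Y**3 + 2*Y**2*Z.


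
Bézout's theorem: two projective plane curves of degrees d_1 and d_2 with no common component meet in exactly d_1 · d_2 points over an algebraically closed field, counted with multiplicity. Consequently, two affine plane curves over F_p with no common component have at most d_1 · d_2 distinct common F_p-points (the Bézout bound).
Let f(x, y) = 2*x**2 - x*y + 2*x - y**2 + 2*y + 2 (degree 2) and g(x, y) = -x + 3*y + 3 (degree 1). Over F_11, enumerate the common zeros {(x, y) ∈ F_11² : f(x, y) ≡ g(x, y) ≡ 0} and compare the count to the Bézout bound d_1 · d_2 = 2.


Common zeros: {(1, 3), (8, 9)}; count = 2; Bézout bound = 2.

deg(f) = 2, deg(g) = 1, so Bézout bound = 2.
Scan x ∈ F_11. For each x, list the y ∈ F_11 with f(x, y) ≡ 0 and those with g(x, y) ≡ 0 (mod 11); the common zeros in that column are the intersection.
  x = 0: f ≡ 0 at y ∈ {6, 7}; g ≡ 0 at y ∈ {10}; common: ∅.
  x = 1: f ≡ 0 at y ∈ {3, 9}; g ≡ 0 at y ∈ {3}; common: {3}.
  x = 2: f ≡ 0 at y ∈ {5, 6}; g ≡ 0 at y ∈ {7}; common: ∅.
  x = 3: f ≡ 0 at y ∈ ∅; g ≡ 0 at y ∈ {0}; common: ∅.
  x = 4: f ≡ 0 at y ∈ ∅; g ≡ 0 at y ∈ {4}; common: ∅.
  x = 5: f ≡ 0 at y ∈ {3, 5}; g ≡ 0 at y ∈ {8}; common: ∅.
  x = 6: f ≡ 0 at y ∈ ∅; g ≡ 0 at y ∈ {1}; common: ∅.
  x = 7: f ≡ 0 at y ∈ ∅; g ≡ 0 at y ∈ {5}; common: ∅.
  x = 8: f ≡ 0 at y ∈ {7, 9}; g ≡ 0 at y ∈ {9}; common: {9}.
  x = 9: f ≡ 0 at y ∈ ∅; g ≡ 0 at y ∈ {2}; common: ∅.
  x = 10: f ≡ 0 at y ∈ ∅; g ≡ 0 at y ∈ {6}; common: ∅.
Collecting: common zeros = {(1, 3), (8, 9)}, so the count is 2.
Comparison with the Bézout bound: 2 ≤ 2 = deg(f)·deg(g), as expected for curves with no common component (the bound is attained).


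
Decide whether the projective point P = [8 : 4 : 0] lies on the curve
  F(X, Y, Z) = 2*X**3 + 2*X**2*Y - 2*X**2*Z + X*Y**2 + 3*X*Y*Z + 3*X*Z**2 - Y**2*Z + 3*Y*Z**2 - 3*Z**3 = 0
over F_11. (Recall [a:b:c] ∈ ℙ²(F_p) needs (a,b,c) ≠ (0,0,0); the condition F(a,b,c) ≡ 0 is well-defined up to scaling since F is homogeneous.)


F(8,4,0) ≡ 3 (mod 11); P is NOT on the curve.

Evaluate F(8, 4, 0) term-by-term (mod 11).
  2*X**3 ↦ 2·512·1·1 = 1024
  2*X**2*Y ↦ 2·64·4·1 = 512
  -2*X**2*Z ↦ -2·64·1·0 = 0
  X*Y**2 ↦ 1·8·16·1 = 128
  3*X*Y*Z ↦ 3·8·4·0 = 0
  3*X*Z**2 ↦ 3·8·1·0 = 0
  -Y**2*Z ↦ -1·1·16·0 = 0
  3*Y*Z**2 ↦ 3·1·4·0 = 0
  -3*Z**3 ↦ -3·1·1·0 = 0
Sum: F(8, 4, 0) = (1024) + (512) + (0) + (128) + (0) + (0) + (0) + (0) + (0) = 1664.
Reducing mod 11: 1664 ≡ 3 (mod 11).
Since F(a, b, c) ≡ 3 ≠ 0 (mod 11), P does NOT lie on the curve.


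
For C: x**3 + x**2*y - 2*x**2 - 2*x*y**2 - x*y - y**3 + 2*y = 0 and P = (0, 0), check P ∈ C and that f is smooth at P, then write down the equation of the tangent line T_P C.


Tangent line at P: 2*y = 0.

Step 1: f(0, 0) = 0, so P lies on C.
Step 2: partial derivatives
  f_x(x, y) = 3*x**2 + 2*x*y - 4*x - 2*y**2 - y, f_y(x, y) = x**2 - 4*x*y - x - 3*y**2 + 2.
  f_x(P) = 0, f_y(P) = 2 (gradient nonzero, so P is smooth).
Step 3: tangent line at P: 0·(x − 0) + 2·(y − 0) = 0.
Expanding: 2*y = 0.


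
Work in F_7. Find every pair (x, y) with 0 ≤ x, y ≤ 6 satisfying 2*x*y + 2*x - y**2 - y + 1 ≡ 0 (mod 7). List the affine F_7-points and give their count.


Affine F_7-points: {(2, 1), (2, 2), (3, 0), (3, 5), (4, 3), (4, 4)}; count = 6.

For each of the 49 pairs (x, y) ∈ F_7², evaluate f(x, y) mod 7. Record the zeros.
  x = 0: [0↦1, 1↦6, 2↦2, 3↦3, 4↦2, 5↦6, 6↦1]  zeros at y ∈ ∅
  x = 1: [0↦3, 1↦3, 2↦1, 3↦4, 4↦5, 5↦4, 6↦1]  zeros at y ∈ ∅
  x = 2: [0↦5, 1↦0, 2↦0, 3↦5, 4↦1, 5↦2, 6↦1]  zeros at y ∈ {1, 2}
  x = 3: [0↦0, 1↦4, 2↦6, 3↦6, 4↦4, 5↦0, 6↦1]  zeros at y ∈ {0, 5}
  x = 4: [0↦2, 1↦1, 2↦5, 3↦0, 4↦0, 5↦5, 6↦1]  zeros at y ∈ {3, 4}
  x = 5: [0↦4, 1↦5, 2↦4, 3↦1, 4↦3, 5↦3, 6↦1]  zeros at y ∈ ∅
  x = 6: [0↦6, 1↦2, 2↦3, 3↦2, 4↦6, 5↦1, 6↦1]  zeros at y ∈ ∅
Collecting zeros: affine points = {(2, 1), (2, 2), (3, 0), (3, 5), (4, 3), (4, 4)}.
Total count |C(F_7)_aff| = 6.


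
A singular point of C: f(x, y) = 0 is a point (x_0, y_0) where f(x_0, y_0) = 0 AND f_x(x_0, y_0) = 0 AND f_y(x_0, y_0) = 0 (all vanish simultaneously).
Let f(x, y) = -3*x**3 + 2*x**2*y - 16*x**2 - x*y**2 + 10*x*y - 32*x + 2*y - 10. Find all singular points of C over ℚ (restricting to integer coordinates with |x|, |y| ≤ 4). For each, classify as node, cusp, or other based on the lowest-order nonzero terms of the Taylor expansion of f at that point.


Singular points: {(-1, 3)}; classification: node.

Compute partial derivatives:
  f_x = -9*x**2 + 4*x*y - 32*x - y**2 + 10*y - 32.
  f_y = 2*x**2 - 2*x*y + 10*x + 2.
Scan x_0 ∈ {−4, ..., 4}. For each x_0, f_y(x_0, y) is a polynomial in y; find its integer roots y ∈ {−4, ..., 4}, then test f_x and f at those candidates.
  x = -4: f_y(-4, y) = 8*y - 6; no integer root y with |y| ≤ 4.
  x = -3: f_y(-3, y) = 6*y - 10; no integer root y with |y| ≤ 4.
  x = -2: f_y(-2, y) = 4*y - 10; no integer root y with |y| ≤ 4.
  x = -1: f_y(-1, y) = 2*y - 6; vanishes at y ∈ {3}. (-1, 3): f_x = 0, f = 0 — SINGULAR.
  x = 0: f_y(0, y) = 2; no integer root y with |y| ≤ 4.
  x = 1: f_y(1, y) = 14 - 2*y; no integer root y with |y| ≤ 4.
  x = 2: f_y(2, y) = 30 - 4*y; no integer root y with |y| ≤ 4.
  x = 3: f_y(3, y) = 50 - 6*y; no integer root y with |y| ≤ 4.
  x = 4: f_y(4, y) = 74 - 8*y; no integer root y with |y| ≤ 4.
Only singular point on the grid: (-1, 3).
Classify: substitute x = -1 + u, y = 3 + v and expand: f = -3*u**3 + 2*u**2*v - u**2 - u*v**2 + v**2.
No constant or linear terms (consistent with a singular point). Quadratic part: -u**2 + v**2. Cubic part: -3*u**3 + 2*u**2*v - u*v**2.
The quadratic part v**2 - u**2 = (v − u)(v + u) splits into two distinct linear factors, so there are two distinct tangent lines y − 3 = ±(x − -1) — this is a node (ordinary double point).
Classification: node.


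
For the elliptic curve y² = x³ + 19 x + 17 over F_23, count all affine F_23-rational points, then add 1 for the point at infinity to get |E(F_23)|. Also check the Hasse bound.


Affine points = {(3, 3), (3, 20), (6, 5), (6, 18), (11, 4), (11, 19), (12, 8), (12, 15), (13, 0), (16, 1), (16, 22), (17, 3), (17, 20), (18, 2), (18, 21), (20, 5), (20, 18)}; affine count = 17; |E(F_23)| = 18.

Discriminant check: Δ ∝ 4a³ + 27b² = 4·19³ + 27·17² = 4·6859 + 27·289 ≡ 3 (mod 23). Nonzero ⇒ E is nonsingular.
For each x ∈ F_23, compute rhs = x³ + 19·x + 17 mod 23, then count y ∈ F_23 with y² ≡ rhs.
  x = 0: rhs = 17, matching y values: none (0 points).
  x = 1: rhs = 14, matching y values: none (0 points).
  x = 2: rhs = 17, matching y values: none (0 points).
  x = 3: rhs = 9, matching y values: 3, 20 (2 points).
  x = 4: rhs = 19, matching y values: none (0 points).
  x = 5: rhs = 7, matching y values: none (0 points).
  x = 6: rhs = 2, matching y values: 5, 18 (2 points).
  x = 7: rhs = 10, matching y values: none (0 points).
  x = 8: rhs = 14, matching y values: none (0 points).
  x = 9: rhs = 20, matching y values: none (0 points).
  x = 10: rhs = 11, matching y values: none (0 points).
  x = 11: rhs = 16, matching y values: 4, 19 (2 points).
  x = 12: rhs = 18, matching y values: 8, 15 (2 points).
  x = 13: rhs = 0, matching y values: 0 (1 points).
  x = 14: rhs = 14, matching y values: none (0 points).
  x = 15: rhs = 20, matching y values: none (0 points).
  x = 16: rhs = 1, matching y values: 1, 22 (2 points).
  x = 17: rhs = 9, matching y values: 3, 20 (2 points).
  x = 18: rhs = 4, matching y values: 2, 21 (2 points).
  x = 19: rhs = 15, matching y values: none (0 points).
  x = 20: rhs = 2, matching y values: 5, 18 (2 points).
  x = 21: rhs = 17, matching y values: none (0 points).
  x = 22: rhs = 20, matching y values: none (0 points).
Total affine count: 17.
Full point count |E(F_23)| = 17 + 1 = 18.
Hasse bound: |18 − (23+1)| = |-6| = 6 ≤ 2√23 ≈ 9.5917 ✓.


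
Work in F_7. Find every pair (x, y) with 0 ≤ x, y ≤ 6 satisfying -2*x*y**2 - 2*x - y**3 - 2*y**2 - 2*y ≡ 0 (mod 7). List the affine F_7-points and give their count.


Affine F_7-points: {(0, 0), (2, 3), (2, 6), (4, 1), (5, 2), (6, 4), (6, 5)}; count = 7.

For each of the 49 pairs (x, y) ∈ F_7², evaluate f(x, y) mod 7. Record the zeros.
  x = 0: [0↦0, 1↦2, 2↦1, 3↦5, 4↦1, 5↦4, 6↦1]  zeros at y ∈ {0}
  x = 1: [0↦5, 1↦5, 2↦5, 3↦6, 4↦2, 5↦1, 6↦4]  zeros at y ∈ ∅
  x = 2: [0↦3, 1↦1, 2↦2, 3↦0, 4↦3, 5↦5, 6↦0]  zeros at y ∈ {3, 6}
  x = 3: [0↦1, 1↦4, 2↦6, 3↦1, 4↦4, 5↦2, 6↦3]  zeros at y ∈ ∅
  x = 4: [0↦6, 1↦0, 2↦3, 3↦2, 4↦5, 5↦6, 6↦6]  zeros at y ∈ {1}
  x = 5: [0↦4, 1↦3, 2↦0, 3↦3, 4↦6, 5↦3, 6↦2]  zeros at y ∈ {2}
  x = 6: [0↦2, 1↦6, 2↦4, 3↦4, 4↦0, 5↦0, 6↦5]  zeros at y ∈ {4, 5}
Collecting zeros: affine points = {(0, 0), (2, 3), (2, 6), (4, 1), (5, 2), (6, 4), (6, 5)}.
Total count |C(F_7)_aff| = 7.


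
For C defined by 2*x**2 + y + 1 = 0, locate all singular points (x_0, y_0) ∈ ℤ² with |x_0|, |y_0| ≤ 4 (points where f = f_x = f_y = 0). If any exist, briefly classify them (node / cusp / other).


No singular points in the scanned grid; C is smooth there.

Compute partial derivatives:
  f_x = 4*x.
  f_y = 1.
f_y = 1 is a nonzero constant, so f_y never vanishes: no point (x, y) can satisfy f = f_x = f_y = 0. In particular no (x, y) ∈ {−4, ..., 4}² is singular; the curve is smooth.


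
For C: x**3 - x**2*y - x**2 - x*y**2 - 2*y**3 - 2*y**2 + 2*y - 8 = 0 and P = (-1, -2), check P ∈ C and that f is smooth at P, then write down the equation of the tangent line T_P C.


Tangent line at P: -3*x - 19*y - 41 = 0.

Step 1: f(-1, -2) = 0, so P lies on C.
Step 2: partial derivatives
  f_x(x, y) = 3*x**2 - 2*x*y - 2*x - y**2, f_y(x, y) = -x**2 - 2*x*y - 6*y**2 - 4*y + 2.
  f_x(P) = -3, f_y(P) = -19 (gradient nonzero, so P is smooth).
Step 3: tangent line at P: -3·(x − -1) + -19·(y − -2) = 0.
Expanding: -3*x - 19*y - 41 = 0.


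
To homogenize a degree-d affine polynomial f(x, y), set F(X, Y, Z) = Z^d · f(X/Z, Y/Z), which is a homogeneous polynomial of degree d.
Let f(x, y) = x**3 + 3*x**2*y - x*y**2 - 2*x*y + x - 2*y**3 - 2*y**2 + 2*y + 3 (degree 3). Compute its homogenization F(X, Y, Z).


F(X, Y, Z) = X**3 + 3*X**2*Y - X*Y**2 - 2*X*Y*Z + X*Z**2 - 2*Y**3 - 2*Y**2*Z + 2*Y*Z**2 + 3*Z**3

deg(f) = 3.
Substitute x = X/Z, y = Y/Z into f, then multiply by Z^3.
  monomial 1·x^3·y^0 ↦ 1·X^3·Y^0·Z^0.
  monomial 3·x^2·y^1 ↦ 3·X^2·Y^1·Z^0.
  monomial -1·x^1·y^2 ↦ -1·X^1·Y^2·Z^0.
  monomial -2·x^1·y^1 ↦ -2·X^1·Y^1·Z^1.
  monomial 1·x^1·y^0 ↦ 1·X^1·Y^0·Z^2.
  monomial -2·x^0·y^3 ↦ -2·X^0·Y^3·Z^0.
  monomial -2·x^0·y^2 ↦ -2·X^0·Y^2·Z^1.
  monomial 2·x^0·y^1 ↦ 2·X^0·Y^1·Z^2.
  monomial 3·x^0·y^0 ↦ 3·X^0·Y^0·Z^3.
Collecting: F(X, Y, Z) = X**3 + 3*X**2*Y - X*Y**2 - 2*X*Y*Z + X*Z**2 - 2*Y**3 - 2*Y**2*Z + 2*Y*Z**2 + 3*Z**3.


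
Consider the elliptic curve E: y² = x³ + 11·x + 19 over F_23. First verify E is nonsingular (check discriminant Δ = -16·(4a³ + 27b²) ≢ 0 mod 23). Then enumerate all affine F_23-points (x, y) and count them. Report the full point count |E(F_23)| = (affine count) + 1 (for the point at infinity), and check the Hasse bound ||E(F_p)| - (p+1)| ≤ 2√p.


Affine points = {(1, 10), (1, 13), (2, 7), (2, 16), (4, 9), (4, 14), (6, 5), (6, 18), (7, 5), (7, 18), (10, 5), (10, 18), (12, 4), (12, 19), (13, 6), (13, 17), (16, 6), (16, 17), (17, 6), (17, 17), (18, 0), (19, 7), (19, 16), (21, 9), (21, 14)}; affine count = 25; |E(F_23)| = 26.

Discriminant check: Δ ∝ 4a³ + 27b² = 4·11³ + 27·19² = 4·1331 + 27·361 ≡ 6 (mod 23). Nonzero ⇒ E is nonsingular.
For each x ∈ F_23, compute rhs = x³ + 11·x + 19 mod 23, then count y ∈ F_23 with y² ≡ rhs.
  x = 0: rhs = 19, matching y values: none (0 points).
  x = 1: rhs = 8, matching y values: 10, 13 (2 points).
  x = 2: rhs = 3, matching y values: 7, 16 (2 points).
  x = 3: rhs = 10, matching y values: none (0 points).
  x = 4: rhs = 12, matching y values: 9, 14 (2 points).
  x = 5: rhs = 15, matching y values: none (0 points).
  x = 6: rhs = 2, matching y values: 5, 18 (2 points).
  x = 7: rhs = 2, matching y values: 5, 18 (2 points).
  x = 8: rhs = 21, matching y values: none (0 points).
  x = 9: rhs = 19, matching y values: none (0 points).
  x = 10: rhs = 2, matching y values: 5, 18 (2 points).
  x = 11: rhs = 22, matching y values: none (0 points).
  x = 12: rhs = 16, matching y values: 4, 19 (2 points).
  x = 13: rhs = 13, matching y values: 6, 17 (2 points).
  x = 14: rhs = 19, matching y values: none (0 points).
  x = 15: rhs = 17, matching y values: none (0 points).
  x = 16: rhs = 13, matching y values: 6, 17 (2 points).
  x = 17: rhs = 13, matching y values: 6, 17 (2 points).
  x = 18: rhs = 0, matching y values: 0 (1 points).
  x = 19: rhs = 3, matching y values: 7, 16 (2 points).
  x = 20: rhs = 5, matching y values: none (0 points).
  x = 21: rhs = 12, matching y values: 9, 14 (2 points).
  x = 22: rhs = 7, matching y values: none (0 points).
Total affine count: 25.
Full point count |E(F_23)| = 25 + 1 = 26.
Hasse bound: |26 − (23+1)| = |2| = 2 ≤ 2√23 ≈ 9.5917 ✓.


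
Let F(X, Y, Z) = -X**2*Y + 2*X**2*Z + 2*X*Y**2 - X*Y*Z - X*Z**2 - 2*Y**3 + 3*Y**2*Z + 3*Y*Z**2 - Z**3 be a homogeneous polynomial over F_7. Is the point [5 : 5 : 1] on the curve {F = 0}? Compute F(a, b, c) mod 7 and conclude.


F(5,5,1) ≡ 5 (mod 7); P is NOT on the curve.

Evaluate F(5, 5, 1) term-by-term (mod 7).
  -X**2*Y ↦ -1·25·5·1 = -125
  2*X**2*Z ↦ 2·25·1·1 = 50
  2*X*Y**2 ↦ 2·5·25·1 = 250
  -X*Y*Z ↦ -1·5·5·1 = -25
  -X*Z**2 ↦ -1·5·1·1 = -5
  -2*Y**3 ↦ -2·1·125·1 = -250
  3*Y**2*Z ↦ 3·1·25·1 = 75
  3*Y*Z**2 ↦ 3·1·5·1 = 15
  -Z**3 ↦ -1·1·1·1 = -1
Sum: F(5, 5, 1) = (-125) + (50) + (250) + (-25) + (-5) + (-250) + (75) + (15) + (-1) = -16.
Reducing mod 7: -16 ≡ 5 (mod 7).
Since F(a, b, c) ≡ 5 ≠ 0 (mod 7), P does NOT lie on the curve.


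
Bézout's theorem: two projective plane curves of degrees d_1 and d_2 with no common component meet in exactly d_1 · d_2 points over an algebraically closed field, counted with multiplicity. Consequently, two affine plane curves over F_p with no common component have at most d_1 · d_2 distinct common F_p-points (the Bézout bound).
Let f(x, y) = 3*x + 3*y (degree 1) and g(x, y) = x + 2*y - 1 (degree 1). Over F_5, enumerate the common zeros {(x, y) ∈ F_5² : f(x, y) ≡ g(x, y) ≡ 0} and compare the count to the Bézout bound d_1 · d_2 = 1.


Common zeros: {(4, 1)}; count = 1; Bézout bound = 1.

deg(f) = 1, deg(g) = 1, so Bézout bound = 1.
Scan x ∈ F_5. For each x, list the y ∈ F_5 with f(x, y) ≡ 0 and those with g(x, y) ≡ 0 (mod 5); the common zeros in that column are the intersection.
  x = 0: f ≡ 0 at y ∈ {0}; g ≡ 0 at y ∈ {3}; common: ∅.
  x = 1: f ≡ 0 at y ∈ {4}; g ≡ 0 at y ∈ {0}; common: ∅.
  x = 2: f ≡ 0 at y ∈ {3}; g ≡ 0 at y ∈ {2}; common: ∅.
  x = 3: f ≡ 0 at y ∈ {2}; g ≡ 0 at y ∈ {4}; common: ∅.
  x = 4: f ≡ 0 at y ∈ {1}; g ≡ 0 at y ∈ {1}; common: {1}.
Collecting: common zeros = {(4, 1)}, so the count is 1.
Comparison with the Bézout bound: 1 ≤ 1 = deg(f)·deg(g), as expected for curves with no common component (the bound is attained).


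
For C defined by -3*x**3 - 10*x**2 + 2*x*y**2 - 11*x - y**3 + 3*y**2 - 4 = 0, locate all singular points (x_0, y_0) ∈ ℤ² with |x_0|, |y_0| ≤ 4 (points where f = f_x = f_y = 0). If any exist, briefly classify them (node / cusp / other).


Singular points: {(-1, 0)}; classification: node.

Compute partial derivatives:
  f_x = -9*x**2 - 20*x + 2*y**2 - 11.
  f_y = 4*x*y - 3*y**2 + 6*y.
Scan x_0 ∈ {−4, ..., 4}. For each x_0, f_y(x_0, y) is a polynomial in y; find its integer roots y ∈ {−4, ..., 4}, then test f_x and f at those candidates.
  x = -4: f_y(-4, y) = -3*y**2 - 10*y; vanishes at y ∈ {0}. (-4, 0): f_x = -75 ≠ 0.
  x = -3: f_y(-3, y) = -3*y**2 - 6*y; vanishes at y ∈ {-2, 0}. (-3, -2): f_x = -24 ≠ 0; (-3, 0): f_x = -32 ≠ 0.
  x = -2: f_y(-2, y) = -3*y**2 - 2*y; vanishes at y ∈ {0}. (-2, 0): f_x = -7 ≠ 0.
  x = -1: f_y(-1, y) = -3*y**2 + 2*y; vanishes at y ∈ {0}. (-1, 0): f_x = 0, f = 0 — SINGULAR.
  x = 0: f_y(0, y) = -3*y**2 + 6*y; vanishes at y ∈ {0, 2}. (0, 0): f_x = -11 ≠ 0; (0, 2): f_x = -3 ≠ 0.
  x = 1: f_y(1, y) = -3*y**2 + 10*y; vanishes at y ∈ {0}. (1, 0): f_x = -40 ≠ 0.
  x = 2: f_y(2, y) = -3*y**2 + 14*y; vanishes at y ∈ {0}. (2, 0): f_x = -87 ≠ 0.
  x = 3: f_y(3, y) = -3*y**2 + 18*y; vanishes at y ∈ {0}. (3, 0): f_x = -152 ≠ 0.
  x = 4: f_y(4, y) = -3*y**2 + 22*y; vanishes at y ∈ {0}. (4, 0): f_x = -235 ≠ 0.
Only singular point on the grid: (-1, 0).
Classify: substitute x = -1 + u, y = 0 + v and expand: f = -3*u**3 - u**2 + 2*u*v**2 - v**3 + v**2.
No constant or linear terms (consistent with a singular point). Quadratic part: -u**2 + v**2. Cubic part: -3*u**3 + 2*u*v**2 - v**3.
The quadratic part v**2 - u**2 = (v − u)(v + u) splits into two distinct linear factors, so there are two distinct tangent lines y − 0 = ±(x − -1) — this is a node (ordinary double point).
Classification: node.


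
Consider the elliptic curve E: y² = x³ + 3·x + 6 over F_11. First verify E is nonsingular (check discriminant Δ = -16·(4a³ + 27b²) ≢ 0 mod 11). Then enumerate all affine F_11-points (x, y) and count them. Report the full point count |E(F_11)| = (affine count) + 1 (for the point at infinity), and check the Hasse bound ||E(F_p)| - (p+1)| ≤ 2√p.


Affine points = {(2, 3), (2, 8), (3, 3), (3, 8), (4, 4), (4, 7), (5, 5), (5, 6), (6, 3), (6, 8), (8, 5), (8, 6), (9, 5), (9, 6)}; affine count = 14; |E(F_11)| = 15.

Discriminant check: Δ ∝ 4a³ + 27b² = 4·3³ + 27·6² = 4·27 + 27·36 ≡ 2 (mod 11). Nonzero ⇒ E is nonsingular.
For each x ∈ F_11, compute rhs = x³ + 3·x + 6 mod 11, then count y ∈ F_11 with y² ≡ rhs.
  x = 0: rhs = 6, matching y values: none (0 points).
  x = 1: rhs = 10, matching y values: none (0 points).
  x = 2: rhs = 9, matching y values: 3, 8 (2 points).
  x = 3: rhs = 9, matching y values: 3, 8 (2 points).
  x = 4: rhs = 5, matching y values: 4, 7 (2 points).
  x = 5: rhs = 3, matching y values: 5, 6 (2 points).
  x = 6: rhs = 9, matching y values: 3, 8 (2 points).
  x = 7: rhs = 7, matching y values: none (0 points).
  x = 8: rhs = 3, matching y values: 5, 6 (2 points).
  x = 9: rhs = 3, matching y values: 5, 6 (2 points).
  x = 10: rhs = 2, matching y values: none (0 points).
Total affine count: 14.
Full point count |E(F_11)| = 14 + 1 = 15.
Hasse bound: |15 − (11+1)| = |3| = 3 ≤ 2√11 ≈ 6.6332 ✓.


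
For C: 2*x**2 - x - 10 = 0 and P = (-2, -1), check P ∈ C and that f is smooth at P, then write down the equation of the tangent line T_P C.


Tangent line at P: -9*x - 18 = 0.

Step 1: f(-2, -1) = 0, so P lies on C.
Step 2: partial derivatives
  f_x(x, y) = 4*x - 1, f_y(x, y) = 0.
  f_x(P) = -9, f_y(P) = 0 (gradient nonzero, so P is smooth).
Step 3: tangent line at P: -9·(x − -2) + 0·(y − -1) = 0.
Expanding: -9*x - 18 = 0.


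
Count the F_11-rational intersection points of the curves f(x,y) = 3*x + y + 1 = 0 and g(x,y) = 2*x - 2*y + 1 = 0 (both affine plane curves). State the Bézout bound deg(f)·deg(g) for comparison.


Common zeros: {(1, 7)}; count = 1; Bézout bound = 1.

deg(f) = 1, deg(g) = 1, so Bézout bound = 1.
Scan x ∈ F_11. For each x, list the y ∈ F_11 with f(x, y) ≡ 0 and those with g(x, y) ≡ 0 (mod 11); the common zeros in that column are the intersection.
  x = 0: f ≡ 0 at y ∈ {10}; g ≡ 0 at y ∈ {6}; common: ∅.
  x = 1: f ≡ 0 at y ∈ {7}; g ≡ 0 at y ∈ {7}; common: {7}.
  x = 2: f ≡ 0 at y ∈ {4}; g ≡ 0 at y ∈ {8}; common: ∅.
  x = 3: f ≡ 0 at y ∈ {1}; g ≡ 0 at y ∈ {9}; common: ∅.
  x = 4: f ≡ 0 at y ∈ {9}; g ≡ 0 at y ∈ {10}; common: ∅.
  x = 5: f ≡ 0 at y ∈ {6}; g ≡ 0 at y ∈ {0}; common: ∅.
  x = 6: f ≡ 0 at y ∈ {3}; g ≡ 0 at y ∈ {1}; common: ∅.
  x = 7: f ≡ 0 at y ∈ {0}; g ≡ 0 at y ∈ {2}; common: ∅.
  x = 8: f ≡ 0 at y ∈ {8}; g ≡ 0 at y ∈ {3}; common: ∅.
  x = 9: f ≡ 0 at y ∈ {5}; g ≡ 0 at y ∈ {4}; common: ∅.
  x = 10: f ≡ 0 at y ∈ {2}; g ≡ 0 at y ∈ {5}; common: ∅.
Collecting: common zeros = {(1, 7)}, so the count is 1.
Comparison with the Bézout bound: 1 ≤ 1 = deg(f)·deg(g), as expected for curves with no common component (the bound is attained).


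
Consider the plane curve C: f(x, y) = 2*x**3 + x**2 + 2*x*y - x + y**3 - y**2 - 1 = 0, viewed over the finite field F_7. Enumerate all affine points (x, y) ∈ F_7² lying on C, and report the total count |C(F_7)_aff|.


Affine F_7-points: {(2, 1), (3, 5), (4, 1), (5, 4)}; count = 4.

For each of the 49 pairs (x, y) ∈ F_7², evaluate f(x, y) mod 7. Record the zeros.
  x = 0: [0↦6, 1↦6, 2↦3, 3↦3, 4↦5, 5↦1, 6↦4]  zeros at y ∈ ∅
  x = 1: [0↦1, 1↦3, 2↦2, 3↦4, 4↦1, 5↦6, 6↦4]  zeros at y ∈ ∅
  x = 2: [0↦3, 1↦0, 2↦1, 3↦5, 4↦4, 5↦4, 6↦4]  zeros at y ∈ {1}
  x = 3: [0↦3, 1↦2, 2↦5, 3↦4, 4↦5, 5↦0, 6↦2]  zeros at y ∈ {5}
  x = 4: [0↦6, 1↦0, 2↦5, 3↦6, 4↦2, 5↦6, 6↦3]  zeros at y ∈ {1}
  x = 5: [0↦3, 1↦6, 2↦6, 3↦2, 4↦0, 5↦6, 6↦5]  zeros at y ∈ {4}
  x = 6: [0↦6, 1↦4, 2↦6, 3↦4, 4↦4, 5↦5, 6↦6]  zeros at y ∈ ∅
Collecting zeros: affine points = {(2, 1), (3, 5), (4, 1), (5, 4)}.
Total count |C(F_7)_aff| = 4.


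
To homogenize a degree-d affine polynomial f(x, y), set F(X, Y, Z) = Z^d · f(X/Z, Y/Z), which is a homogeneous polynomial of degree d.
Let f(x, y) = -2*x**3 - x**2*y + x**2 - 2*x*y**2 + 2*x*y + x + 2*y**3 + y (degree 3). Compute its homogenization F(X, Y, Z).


F(X, Y, Z) = -2*X**3 - X**2*Y + X**2*Z - 2*X*Y**2 + 2*X*Y*Z + X*Z**2 + 2*Y**3 + Y*Z**2

deg(f) = 3.
Substitute x = X/Z, y = Y/Z into f, then multiply by Z^3.
  monomial -2·x^3·y^0 ↦ -2·X^3·Y^0·Z^0.
  monomial -1·x^2·y^1 ↦ -1·X^2·Y^1·Z^0.
  monomial 1·x^2·y^0 ↦ 1·X^2·Y^0·Z^1.
  monomial -2·x^1·y^2 ↦ -2·X^1·Y^2·Z^0.
  monomial 2·x^1·y^1 ↦ 2·X^1·Y^1·Z^1.
  monomial 1·x^1·y^0 ↦ 1·X^1·Y^0·Z^2.
  monomial 2·x^0·y^3 ↦ 2·X^0·Y^3·Z^0.
  monomial 1·x^0·y^1 ↦ 1·X^0·Y^1·Z^2.
Collecting: F(X, Y, Z) = -2*X**3 - X**2*Y + X**2*Z - 2*X*Y**2 + 2*X*Y*Z + X*Z**2 + 2*Y**3 + Y*Z**2.


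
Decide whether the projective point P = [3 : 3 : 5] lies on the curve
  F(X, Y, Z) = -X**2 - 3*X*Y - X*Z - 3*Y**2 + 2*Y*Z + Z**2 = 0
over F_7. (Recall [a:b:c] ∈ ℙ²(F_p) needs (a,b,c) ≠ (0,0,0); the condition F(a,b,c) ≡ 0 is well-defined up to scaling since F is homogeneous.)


F(3,3,5) ≡ 5 (mod 7); P is NOT on the curve.

Evaluate F(3, 3, 5) term-by-term (mod 7).
  -X**2 ↦ -1·9·1·1 = -9
  -3*X*Y ↦ -3·3·3·1 = -27
  -X*Z ↦ -1·3·1·5 = -15
  -3*Y**2 ↦ -3·1·9·1 = -27
  2*Y*Z ↦ 2·1·3·5 = 30
  Z**2 ↦ 1·1·1·25 = 25
Sum: F(3, 3, 5) = (-9) + (-27) + (-15) + (-27) + (30) + (25) = -23.
Reducing mod 7: -23 ≡ 5 (mod 7).
Since F(a, b, c) ≡ 5 ≠ 0 (mod 7), P does NOT lie on the curve.


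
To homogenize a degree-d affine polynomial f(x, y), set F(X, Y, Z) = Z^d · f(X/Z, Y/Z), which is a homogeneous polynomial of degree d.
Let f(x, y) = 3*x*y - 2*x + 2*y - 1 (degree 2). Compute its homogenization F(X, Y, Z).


F(X, Y, Z) = 3*X*Y - 2*X*Z + 2*Y*Z - Z**2

deg(f) = 2.
Substitute x = X/Z, y = Y/Z into f, then multiply by Z^2.
  monomial 3·x^1·y^1 ↦ 3·X^1·Y^1·Z^0.
  monomial -2·x^1·y^0 ↦ -2·X^1·Y^0·Z^1.
  monomial 2·x^0·y^1 ↦ 2·X^0·Y^1·Z^1.
  monomial -1·x^0·y^0 ↦ -1·X^0·Y^0·Z^2.
Collecting: F(X, Y, Z) = 3*X*Y - 2*X*Z + 2*Y*Z - Z**2.


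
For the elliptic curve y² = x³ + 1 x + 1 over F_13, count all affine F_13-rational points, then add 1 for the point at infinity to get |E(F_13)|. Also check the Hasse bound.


Affine points = {(0, 1), (0, 12), (1, 4), (1, 9), (4, 2), (4, 11), (5, 1), (5, 12), (7, 0), (8, 1), (8, 12), (10, 6), (10, 7), (11, 2), (11, 11), (12, 5), (12, 8)}; affine count = 17; |E(F_13)| = 18.

Discriminant check: Δ ∝ 4a³ + 27b² = 4·1³ + 27·1² = 4·1 + 27·1 ≡ 5 (mod 13). Nonzero ⇒ E is nonsingular.
For each x ∈ F_13, compute rhs = x³ + 1·x + 1 mod 13, then count y ∈ F_13 with y² ≡ rhs.
  x = 0: rhs = 1, matching y values: 1, 12 (2 points).
  x = 1: rhs = 3, matching y values: 4, 9 (2 points).
  x = 2: rhs = 11, matching y values: none (0 points).
  x = 3: rhs = 5, matching y values: none (0 points).
  x = 4: rhs = 4, matching y values: 2, 11 (2 points).
  x = 5: rhs = 1, matching y values: 1, 12 (2 points).
  x = 6: rhs = 2, matching y values: none (0 points).
  x = 7: rhs = 0, matching y values: 0 (1 points).
  x = 8: rhs = 1, matching y values: 1, 12 (2 points).
  x = 9: rhs = 11, matching y values: none (0 points).
  x = 10: rhs = 10, matching y values: 6, 7 (2 points).
  x = 11: rhs = 4, matching y values: 2, 11 (2 points).
  x = 12: rhs = 12, matching y values: 5, 8 (2 points).
Total affine count: 17.
Full point count |E(F_13)| = 17 + 1 = 18.
Hasse bound: |18 − (13+1)| = |4| = 4 ≤ 2√13 ≈ 7.2111 ✓.


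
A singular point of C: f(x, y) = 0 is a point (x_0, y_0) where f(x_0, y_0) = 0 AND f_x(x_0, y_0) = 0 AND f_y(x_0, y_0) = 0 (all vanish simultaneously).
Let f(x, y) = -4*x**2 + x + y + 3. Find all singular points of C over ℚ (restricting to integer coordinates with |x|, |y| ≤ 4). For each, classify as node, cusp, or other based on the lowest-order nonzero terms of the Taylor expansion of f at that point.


No singular points in the scanned grid; C is smooth there.

Compute partial derivatives:
  f_x = 1 - 8*x.
  f_y = 1.
f_y = 1 is a nonzero constant, so f_y never vanishes: no point (x, y) can satisfy f = f_x = f_y = 0. In particular no (x, y) ∈ {−4, ..., 4}² is singular; the curve is smooth.


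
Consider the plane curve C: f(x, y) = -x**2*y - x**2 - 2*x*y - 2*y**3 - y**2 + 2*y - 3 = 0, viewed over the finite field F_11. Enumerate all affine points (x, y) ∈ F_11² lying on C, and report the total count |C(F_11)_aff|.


Affine F_11-points: {(1, 8), (2, 3), (2, 10), (3, 5), (4, 1), (6, 1), (7, 4), (7, 8), (9, 4), (10, 5)}; count = 10.

For each of the 121 pairs (x, y) ∈ F_11², evaluate f(x, y) mod 11. Record the zeros.
  x = 0: [0↦8, 1↦7, 2↦3, 3↦6, 4↦4, 5↦7, 6↦3, 7↦2, 8↦3, 9↦5, 10↦7]  zeros at y ∈ ∅
  x = 1: [0↦7, 1↦3, 2↦7, 3↦7, 4↦2, 5↦2, 6↦6, 7↦2, 8↦0, 9↦10, 10↦9]  zeros at y ∈ {8}
  x = 2: [0↦4, 1↦6, 2↦5, 3↦0, 4↦1, 5↦7, 6↦6, 7↦8, 8↦1, 9↦6, 10↦0]  zeros at y ∈ {3, 10}
  x = 3: [0↦10, 1↦5, 2↦8, 3↦7, 4↦1, 5↦0, 6↦3, 7↦9, 8↦6, 9↦4, 10↦2]  zeros at y ∈ {5}
  x = 4: [0↦3, 1↦0, 2↦5, 3↦6, 4↦2, 5↦3, 6↦8, 7↦5, 8↦4, 9↦4, 10↦4]  zeros at y ∈ {1}
  x = 5: [0↦5, 1↦2, 2↦7, 3↦8, 4↦4, 5↦5, 6↦10, 7↦7, 8↦6, 9↦6, 10↦6]  zeros at y ∈ ∅
  x = 6: [0↦5, 1↦0, 2↦3, 3↦2, 4↦7, 5↦6, 6↦9, 7↦4, 8↦1, 9↦10, 10↦8]  zeros at y ∈ {1}
  x = 7: [0↦3, 1↦5, 2↦4, 3↦10, 4↦0, 5↦6, 6↦5, 7↦7, 8↦0, 9↦5, 10↦10]  zeros at y ∈ {4, 8}
  x = 8: [0↦10, 1↦6, 2↦10, 3↦10, 4↦5, 5↦5, 6↦9, 7↦5, 8↦3, 9↦2, 10↦1]  zeros at y ∈ ∅
  x = 9: [0↦4, 1↦3, 2↦10, 3↦2, 4↦0, 5↦3, 6↦10, 7↦9, 8↦10, 9↦1, 10↦3]  zeros at y ∈ {4}
  x = 10: [0↦7, 1↦7, 2↦4, 3↦8, 4↦7, 5↦0, 6↦8, 7↦8, 8↦10, 9↦2, 10↦5]  zeros at y ∈ {5}
Collecting zeros: affine points = {(1, 8), (2, 3), (2, 10), (3, 5), (4, 1), (6, 1), (7, 4), (7, 8), (9, 4), (10, 5)}.
Total count |C(F_11)_aff| = 10.


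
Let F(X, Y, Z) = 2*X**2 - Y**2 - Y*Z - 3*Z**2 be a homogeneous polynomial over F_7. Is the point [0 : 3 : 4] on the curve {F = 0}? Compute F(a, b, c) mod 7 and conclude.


F(0,3,4) ≡ 1 (mod 7); P is NOT on the curve.

Evaluate F(0, 3, 4) term-by-term (mod 7).
  2*X**2 ↦ 2·0·1·1 = 0
  -Y**2 ↦ -1·1·9·1 = -9
  -Y*Z ↦ -1·1·3·4 = -12
  -3*Z**2 ↦ -3·1·1·16 = -48
Sum: F(0, 3, 4) = (0) + (-9) + (-12) + (-48) = -69.
Reducing mod 7: -69 ≡ 1 (mod 7).
Since F(a, b, c) ≡ 1 ≠ 0 (mod 7), P does NOT lie on the curve.


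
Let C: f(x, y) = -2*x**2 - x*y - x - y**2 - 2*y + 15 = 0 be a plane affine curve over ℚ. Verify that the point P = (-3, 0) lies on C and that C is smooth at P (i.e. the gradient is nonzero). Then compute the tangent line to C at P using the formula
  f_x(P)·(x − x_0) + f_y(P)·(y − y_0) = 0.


Tangent line at P: 11*x + y + 33 = 0.

Step 1: f(-3, 0) = 0, so P lies on C.
Step 2: partial derivatives
  f_x(x, y) = -4*x - y - 1, f_y(x, y) = -x - 2*y - 2.
  f_x(P) = 11, f_y(P) = 1 (gradient nonzero, so P is smooth).
Step 3: tangent line at P: 11·(x − -3) + 1·(y − 0) = 0.
Expanding: 11*x + y + 33 = 0.


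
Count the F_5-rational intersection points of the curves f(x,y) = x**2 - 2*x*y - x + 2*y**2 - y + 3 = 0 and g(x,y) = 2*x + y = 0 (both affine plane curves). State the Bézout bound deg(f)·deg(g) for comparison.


Common zeros: {(4, 2)}; count = 1; Bézout bound = 2.

deg(f) = 2, deg(g) = 1, so Bézout bound = 2.
Scan x ∈ F_5. For each x, list the y ∈ F_5 with f(x, y) ≡ 0 and those with g(x, y) ≡ 0 (mod 5); the common zeros in that column are the intersection.
  x = 0: f ≡ 0 at y ∈ ∅; g ≡ 0 at y ∈ {0}; common: ∅.
  x = 1: f ≡ 0 at y ∈ {2}; g ≡ 0 at y ∈ {3}; common: ∅.
  x = 2: f ≡ 0 at y ∈ {0}; g ≡ 0 at y ∈ {1}; common: ∅.
  x = 3: f ≡ 0 at y ∈ ∅; g ≡ 0 at y ∈ {4}; common: ∅.
  x = 4: f ≡ 0 at y ∈ {0, 2}; g ≡ 0 at y ∈ {2}; common: {2}.
Collecting: common zeros = {(4, 2)}, so the count is 1.
Comparison with the Bézout bound: 1 ≤ 2 = deg(f)·deg(g), as expected for curves with no common component (the affine F_5-count falls short of the bound because intersections may lie at infinity, over extension fields, or carry multiplicity).


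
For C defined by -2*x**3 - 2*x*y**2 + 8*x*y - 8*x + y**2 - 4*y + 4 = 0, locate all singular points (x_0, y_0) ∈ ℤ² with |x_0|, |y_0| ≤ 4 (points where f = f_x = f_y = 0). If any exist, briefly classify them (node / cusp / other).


Singular points: {(0, 2)}; classification: cusp.

Compute partial derivatives:
  f_x = -6*x**2 - 2*y**2 + 8*y - 8.
  f_y = -4*x*y + 8*x + 2*y - 4.
Scan x_0 ∈ {−4, ..., 4}. For each x_0, f_y(x_0, y) is a polynomial in y; find its integer roots y ∈ {−4, ..., 4}, then test f_x and f at those candidates.
  x = -4: f_y(-4, y) = 18*y - 36; vanishes at y ∈ {2}. (-4, 2): f_x = -96 ≠ 0.
  x = -3: f_y(-3, y) = 14*y - 28; vanishes at y ∈ {2}. (-3, 2): f_x = -54 ≠ 0.
  x = -2: f_y(-2, y) = 10*y - 20; vanishes at y ∈ {2}. (-2, 2): f_x = -24 ≠ 0.
  x = -1: f_y(-1, y) = 6*y - 12; vanishes at y ∈ {2}. (-1, 2): f_x = -6 ≠ 0.
  x = 0: f_y(0, y) = 2*y - 4; vanishes at y ∈ {2}. (0, 2): f_x = 0, f = 0 — SINGULAR.
  x = 1: f_y(1, y) = 4 - 2*y; vanishes at y ∈ {2}. (1, 2): f_x = -6 ≠ 0.
  x = 2: f_y(2, y) = 12 - 6*y; vanishes at y ∈ {2}. (2, 2): f_x = -24 ≠ 0.
  x = 3: f_y(3, y) = 20 - 10*y; vanishes at y ∈ {2}. (3, 2): f_x = -54 ≠ 0.
  x = 4: f_y(4, y) = 28 - 14*y; vanishes at y ∈ {2}. (4, 2): f_x = -96 ≠ 0.
Only singular point on the grid: (0, 2).
Classify: substitute x = 0 + u, y = 2 + v and expand: f = -2*u**3 - 2*u*v**2 + v**2.
No constant or linear terms (consistent with a singular point). Quadratic part: v**2. Cubic part: -2*u**3 - 2*u*v**2.
The quadratic part v**2 is a perfect square, so there is a single (double) tangent line v = 0, i.e. y = 2. Restricting the cubic part to that line (v = 0) leaves -2*u**3 ≠ 0, so f is not divisible by v and the branch is v² ≈ 2*u**3 to lowest order — this is a cusp.
Classification: cusp.


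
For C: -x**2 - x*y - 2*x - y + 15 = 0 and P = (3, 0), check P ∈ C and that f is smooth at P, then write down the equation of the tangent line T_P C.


Tangent line at P: -8*x - 4*y + 24 = 0.

Step 1: f(3, 0) = 0, so P lies on C.
Step 2: partial derivatives
  f_x(x, y) = -2*x - y - 2, f_y(x, y) = -x - 1.
  f_x(P) = -8, f_y(P) = -4 (gradient nonzero, so P is smooth).
Step 3: tangent line at P: -8·(x − 3) + -4·(y − 0) = 0.
Expanding: -8*x - 4*y + 24 = 0.


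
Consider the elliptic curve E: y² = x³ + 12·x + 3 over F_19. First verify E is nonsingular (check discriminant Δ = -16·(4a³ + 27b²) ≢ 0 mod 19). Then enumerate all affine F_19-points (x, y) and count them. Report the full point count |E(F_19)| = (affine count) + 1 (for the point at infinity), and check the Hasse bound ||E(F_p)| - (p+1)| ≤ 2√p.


Affine points = {(1, 4), (1, 15), (2, 4), (2, 15), (3, 3), (3, 16), (4, 1), (4, 18), (5, 6), (5, 13), (6, 5), (6, 14), (9, 2), (9, 17), (13, 0), (15, 9), (15, 10), (16, 4), (16, 15), (17, 3), (17, 16), (18, 3), (18, 16)}; affine count = 23; |E(F_19)| = 24.

Discriminant check: Δ ∝ 4a³ + 27b² = 4·12³ + 27·3² = 4·1728 + 27·9 ≡ 11 (mod 19). Nonzero ⇒ E is nonsingular.
For each x ∈ F_19, compute rhs = x³ + 12·x + 3 mod 19, then count y ∈ F_19 with y² ≡ rhs.
  x = 0: rhs = 3, matching y values: none (0 points).
  x = 1: rhs = 16, matching y values: 4, 15 (2 points).
  x = 2: rhs = 16, matching y values: 4, 15 (2 points).
  x = 3: rhs = 9, matching y values: 3, 16 (2 points).
  x = 4: rhs = 1, matching y values: 1, 18 (2 points).
  x = 5: rhs = 17, matching y values: 6, 13 (2 points).
  x = 6: rhs = 6, matching y values: 5, 14 (2 points).
  x = 7: rhs = 12, matching y values: none (0 points).
  x = 8: rhs = 3, matching y values: none (0 points).
  x = 9: rhs = 4, matching y values: 2, 17 (2 points).
  x = 10: rhs = 2, matching y values: none (0 points).
  x = 11: rhs = 3, matching y values: none (0 points).
  x = 12: rhs = 13, matching y values: none (0 points).
  x = 13: rhs = 0, matching y values: 0 (1 points).
  x = 14: rhs = 8, matching y values: none (0 points).
  x = 15: rhs = 5, matching y values: 9, 10 (2 points).
  x = 16: rhs = 16, matching y values: 4, 15 (2 points).
  x = 17: rhs = 9, matching y values: 3, 16 (2 points).
  x = 18: rhs = 9, matching y values: 3, 16 (2 points).
Total affine count: 23.
Full point count |E(F_19)| = 23 + 1 = 24.
Hasse bound: |24 − (19+1)| = |4| = 4 ≤ 2√19 ≈ 8.7178 ✓.


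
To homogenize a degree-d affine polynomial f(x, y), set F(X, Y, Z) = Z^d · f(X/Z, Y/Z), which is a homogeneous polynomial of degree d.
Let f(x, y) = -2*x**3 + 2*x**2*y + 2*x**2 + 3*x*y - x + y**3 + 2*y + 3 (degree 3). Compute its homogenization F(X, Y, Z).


F(X, Y, Z) = -2*X**3 + 2*X**2*Y + 2*X**2*Z + 3*X*Y*Z - X*Z**2 + Y**3 + 2*Y*Z**2 + 3*Z**3

deg(f) = 3.
Substitute x = X/Z, y = Y/Z into f, then multiply by Z^3.
  monomial -2·x^3·y^0 ↦ -2·X^3·Y^0·Z^0.
  monomial 2·x^2·y^1 ↦ 2·X^2·Y^1·Z^0.
  monomial 2·x^2·y^0 ↦ 2·X^2·Y^0·Z^1.
  monomial 3·x^1·y^1 ↦ 3·X^1·Y^1·Z^1.
  monomial -1·x^1·y^0 ↦ -1·X^1·Y^0·Z^2.
  monomial 1·x^0·y^3 ↦ 1·X^0·Y^3·Z^0.
  monomial 2·x^0·y^1 ↦ 2·X^0·Y^1·Z^2.
  monomial 3·x^0·y^0 ↦ 3·X^0·Y^0·Z^3.
Collecting: F(X, Y, Z) = -2*X**3 + 2*X**2*Y + 2*X**2*Z + 3*X*Y*Z - X*Z**2 + Y**3 + 2*Y*Z**2 + 3*Z**3.


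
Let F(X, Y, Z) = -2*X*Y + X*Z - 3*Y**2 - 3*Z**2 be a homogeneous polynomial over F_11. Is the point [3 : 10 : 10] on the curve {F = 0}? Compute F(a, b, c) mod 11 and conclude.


F(3,10,10) ≡ 8 (mod 11); P is NOT on the curve.

Evaluate F(3, 10, 10) term-by-term (mod 11).
  -2*X*Y ↦ -2·3·10·1 = -60
  X*Z ↦ 1·3·1·10 = 30
  -3*Y**2 ↦ -3·1·100·1 = -300
  -3*Z**2 ↦ -3·1·1·100 = -300
Sum: F(3, 10, 10) = (-60) + (30) + (-300) + (-300) = -630.
Reducing mod 11: -630 ≡ 8 (mod 11).
Since F(a, b, c) ≡ 8 ≠ 0 (mod 11), P does NOT lie on the curve.


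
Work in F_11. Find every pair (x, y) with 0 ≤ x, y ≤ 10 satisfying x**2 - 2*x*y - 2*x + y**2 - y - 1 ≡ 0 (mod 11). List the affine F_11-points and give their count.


Affine F_11-points: {(0, 4), (0, 8), (4, 3), (4, 6), (6, 1), (7, 7), (7, 8), (9, 1), (9, 7), (10, 4), (10, 6)}; count = 11.

For each of the 121 pairs (x, y) ∈ F_11², evaluate f(x, y) mod 11. Record the zeros.
  x = 0: [0↦10, 1↦10, 2↦1, 3↦5, 4↦0, 5↦8, 6↦7, 7↦8, 8↦0, 9↦5, 10↦1]  zeros at y ∈ {4, 8}
  x = 1: [0↦9, 1↦7, 2↦7, 3↦9, 4↦2, 5↦8, 6↦5, 7↦4, 8↦5, 9↦8, 10↦2]  zeros at y ∈ ∅
  x = 2: [0↦10, 1↦6, 2↦4, 3↦4, 4↦6, 5↦10, 6↦5, 7↦2, 8↦1, 9↦2, 10↦5]  zeros at y ∈ ∅
  x = 3: [0↦2, 1↦7, 2↦3, 3↦1, 4↦1, 5↦3, 6↦7, 7↦2, 8↦10, 9↦9, 10↦10]  zeros at y ∈ ∅
  x = 4: [0↦7, 1↦10, 2↦4, 3↦0, 4↦9, 5↦9, 6↦0, 7↦4, 8↦10, 9↦7, 10↦6]  zeros at y ∈ {3, 6}
  x = 5: [0↦3, 1↦4, 2↦7, 3↦1, 4↦8, 5↦6, 6↦6, 7↦8, 8↦1, 9↦7, 10↦4]  zeros at y ∈ ∅
  x = 6: [0↦1, 1↦0, 2↦1, 3↦4, 4↦9, 5↦5, 6↦3, 7↦3, 8↦5, 9↦9, 10↦4]  zeros at y ∈ {1}
  x = 7: [0↦1, 1↦9, 2↦8, 3↦9, 4↦1, 5↦6, 6↦2, 7↦0, 8↦0, 9↦2, 10↦6]  zeros at y ∈ {7, 8}
  x = 8: [0↦3, 1↦9, 2↦6, 3↦5, 4↦6, 5↦9, 6↦3, 7↦10, 8↦8, 9↦8, 10↦10]  zeros at y ∈ ∅
  x = 9: [0↦7, 1↦0, 2↦6, 3↦3, 4↦2, 5↦3, 6↦6, 7↦0, 8↦7, 9↦5, 10↦5]  zeros at y ∈ {1, 7}
  x = 10: [0↦2, 1↦4, 2↦8, 3↦3, 4↦0, 5↦10, 6↦0, 7↦3, 8↦8, 9↦4, 10↦2]  zeros at y ∈ {4, 6}
Collecting zeros: affine points = {(0, 4), (0, 8), (4, 3), (4, 6), (6, 1), (7, 7), (7, 8), (9, 1), (9, 7), (10, 4), (10, 6)}.
Total count |C(F_11)_aff| = 11.
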